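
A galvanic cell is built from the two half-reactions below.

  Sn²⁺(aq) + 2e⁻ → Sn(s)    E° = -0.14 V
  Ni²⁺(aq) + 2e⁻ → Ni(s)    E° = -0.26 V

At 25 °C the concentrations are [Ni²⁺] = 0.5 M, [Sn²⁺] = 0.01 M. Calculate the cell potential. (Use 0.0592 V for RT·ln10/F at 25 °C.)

The Sn²⁺/Sn couple has the higher reduction potential and acts as the cathode, so E°_cell = -0.14 − (-0.26) = 0.12 V.
Balancing electrons gives n = 2; the reaction quotient is Q = [Ni²⁺]/[Sn²⁺] = 50.0.
At 25 °C, E = E° − (0.0592/n) log Q = 0.12 − (0.0592/2)(1.699) = 0.120 − 0.050 = 0.070 V.

0.070 V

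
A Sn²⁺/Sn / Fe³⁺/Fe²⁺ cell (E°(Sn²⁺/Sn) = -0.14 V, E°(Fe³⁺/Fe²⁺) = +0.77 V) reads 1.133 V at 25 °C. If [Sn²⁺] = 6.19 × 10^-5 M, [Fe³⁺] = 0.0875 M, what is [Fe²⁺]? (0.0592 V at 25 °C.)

0.0019 M

From the Nernst equation, log Q = n(E° − E)/0.0592 = 2(0.91 − 1.133)/0.0592 = -7.534, so Q = 2.93 × 10^-8.
With Q = [Sn²⁺]·[Fe²⁺]^2/[Fe³⁺]^2 and the known concentrations, [Fe²⁺]^2 in the numerator gives [Fe²⁺] = 0.0019 M.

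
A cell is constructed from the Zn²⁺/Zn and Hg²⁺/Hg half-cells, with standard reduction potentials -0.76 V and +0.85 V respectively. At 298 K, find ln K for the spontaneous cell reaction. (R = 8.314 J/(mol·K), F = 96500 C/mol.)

ln K = 125.4

E°_cell = +0.85 − (-0.76) = 1.61 V, with n = 2 electrons transferred.
At equilibrium E = 0, so the Nernst equation gives ln K = nFE°/RT = (2)(96500)(1.61)/((8.314)(298)) = 125.42.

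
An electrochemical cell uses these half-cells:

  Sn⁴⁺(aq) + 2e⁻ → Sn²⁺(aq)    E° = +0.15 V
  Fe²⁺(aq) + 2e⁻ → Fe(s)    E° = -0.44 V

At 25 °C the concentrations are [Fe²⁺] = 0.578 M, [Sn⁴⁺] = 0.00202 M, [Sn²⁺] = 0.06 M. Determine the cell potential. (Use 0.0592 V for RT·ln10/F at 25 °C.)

The Sn⁴⁺/Sn²⁺ couple has the higher reduction potential and acts as the cathode, so E°_cell = +0.15 − (-0.44) = 0.59 V.
Balancing electrons gives n = 2; the reaction quotient is Q = [Fe²⁺]·[Sn²⁺]/[Sn⁴⁺] = 17.2.
At 25 °C, E = E° − (0.0592/n) log Q = 0.59 − (0.0592/2)(1.235) = 0.590 − 0.037 = 0.553 V.

0.553 V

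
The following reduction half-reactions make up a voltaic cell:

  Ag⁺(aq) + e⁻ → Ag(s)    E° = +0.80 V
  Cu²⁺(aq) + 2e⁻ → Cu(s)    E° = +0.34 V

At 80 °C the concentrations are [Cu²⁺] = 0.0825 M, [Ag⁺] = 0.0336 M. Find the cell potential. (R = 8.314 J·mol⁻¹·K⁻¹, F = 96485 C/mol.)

0.395 V

The Ag⁺/Ag couple has the higher reduction potential and acts as the cathode, so E°_cell = +0.80 − (+0.34) = 0.46 V.
Balancing electrons gives n = 2; the reaction quotient is Q = [Cu²⁺]/[Ag⁺]^2 = 73.1.
E = E° − (RT/nF) ln Q = 0.46 − (8.314×353)/(2×96485) × (4.292) = 0.460 − 0.065 = 0.395 V.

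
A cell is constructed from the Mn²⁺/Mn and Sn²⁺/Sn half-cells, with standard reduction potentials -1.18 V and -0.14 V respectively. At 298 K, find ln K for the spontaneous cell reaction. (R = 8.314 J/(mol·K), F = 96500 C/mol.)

ln K = 81.0

E°_cell = -0.14 − (-1.18) = 1.04 V, with n = 2 electrons transferred.
At equilibrium E = 0, so the Nernst equation gives ln K = nFE°/RT = (2)(96500)(1.04)/((8.314)(298)) = 81.01.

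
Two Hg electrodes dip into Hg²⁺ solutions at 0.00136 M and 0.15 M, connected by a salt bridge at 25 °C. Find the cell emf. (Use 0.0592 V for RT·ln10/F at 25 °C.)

0.060 V

Both half-cells are Hg²⁺/Hg, so E°_cell = 0. The concentrated side is the cathode; the cell reaction moves Hg²⁺ from high to low concentration with n = 2.
Q = [Hg²⁺]_dilute/[Hg²⁺]_conc = 0.00136/0.15 = 0.00907.
E = 0 − (0.0592/2) log Q = −(0.0592/2)(-2.043) = 0.0605 V.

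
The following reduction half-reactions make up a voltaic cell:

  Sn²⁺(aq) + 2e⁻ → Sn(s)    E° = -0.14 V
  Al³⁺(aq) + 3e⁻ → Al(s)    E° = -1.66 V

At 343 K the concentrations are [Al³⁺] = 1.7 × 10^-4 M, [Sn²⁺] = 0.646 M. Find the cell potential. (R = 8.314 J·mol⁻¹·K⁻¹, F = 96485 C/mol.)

The Sn²⁺/Sn couple has the higher reduction potential and acts as the cathode, so E°_cell = -0.14 − (-1.66) = 1.52 V.
Balancing electrons gives n = 6; the reaction quotient is Q = [Al³⁺]^2/[Sn²⁺]^3 = 1.07 × 10^-7.
E = E° − (RT/nF) ln Q = 1.52 − (8.314×343)/(6×96485) × (-16.049) = 1.520 + 0.079 = 1.599 V.

1.60 V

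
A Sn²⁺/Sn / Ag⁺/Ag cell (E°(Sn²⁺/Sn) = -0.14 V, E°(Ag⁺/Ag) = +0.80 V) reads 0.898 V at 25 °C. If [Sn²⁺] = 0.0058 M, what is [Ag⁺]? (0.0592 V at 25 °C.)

From the Nernst equation, log Q = n(E° − E)/0.0592 = 2(0.94 − 0.898)/0.0592 = 1.419, so Q = 26.2.
With Q = [Sn²⁺]/[Ag⁺]^2 and the known concentrations, [Ag⁺]^2 in the denominator gives [Ag⁺] = 0.015 M.

0.015 M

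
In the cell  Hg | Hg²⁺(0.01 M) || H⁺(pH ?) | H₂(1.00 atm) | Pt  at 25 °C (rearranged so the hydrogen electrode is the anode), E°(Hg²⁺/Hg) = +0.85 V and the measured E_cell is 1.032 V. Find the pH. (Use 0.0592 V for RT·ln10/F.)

E°_cell = 0.85 V and n = 2.
log Q = n(E° − E)/0.0592 = 2×(0.85 − 1.032)/0.0592 = -6.149.
With Q = [H⁺]^2 / ([Hg²⁺]·P(H₂)), solving for [H⁺] gives log[H⁺] = -4.074, so pH = 4.07.

pH = 4.07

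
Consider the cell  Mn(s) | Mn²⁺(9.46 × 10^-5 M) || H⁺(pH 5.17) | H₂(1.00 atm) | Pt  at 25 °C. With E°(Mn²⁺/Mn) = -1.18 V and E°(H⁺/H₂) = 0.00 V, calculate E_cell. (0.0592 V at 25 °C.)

0.99 V

The hydrogen couple is the cathode, so E°_cell = 1.18 V; n = 2.
[H⁺] = 10^(−5.17) = 6.8 × 10^-6 M, and Q = [Mn²⁺]·P(H₂) / [H⁺]^2 = 2.07 × 10^6.
E = E° − (0.0592/2) log Q = 1.18 − (0.0592/2)(6.316) = 0.993 V.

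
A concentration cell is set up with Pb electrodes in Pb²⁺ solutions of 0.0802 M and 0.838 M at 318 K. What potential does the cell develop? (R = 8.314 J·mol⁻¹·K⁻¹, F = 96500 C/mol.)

0.032 V

Both half-cells are Pb²⁺/Pb, so E°_cell = 0. The concentrated side is the cathode; the cell reaction moves Pb²⁺ from high to low concentration with n = 2.
Q = [Pb²⁺]_dilute/[Pb²⁺]_conc = 0.0802/0.838 = 0.0957.
E = 0 − (RT/nF) ln Q = −((8.314×318)/(2×96500))(-2.346) = 0.0321 V.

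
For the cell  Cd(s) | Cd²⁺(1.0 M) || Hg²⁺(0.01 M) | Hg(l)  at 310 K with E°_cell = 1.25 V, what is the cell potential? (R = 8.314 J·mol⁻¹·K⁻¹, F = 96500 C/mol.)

Balancing electrons gives n = 2; the reaction quotient is Q = [Cd²⁺]/[Hg²⁺] = 100.
E = E° − (RT/nF) ln Q = 1.25 − (8.314×310)/(2×96500) × (4.605) = 1.250 − 0.061 = 1.189 V.

1.19 V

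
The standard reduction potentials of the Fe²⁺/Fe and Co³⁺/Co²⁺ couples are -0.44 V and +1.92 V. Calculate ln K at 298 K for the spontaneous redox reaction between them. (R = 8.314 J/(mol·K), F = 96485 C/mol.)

ln K = 183.8

E°_cell = +1.92 − (-0.44) = 2.36 V, with n = 2 electrons transferred.
At equilibrium E = 0, so the Nernst equation gives ln K = nFE°/RT = (2)(96485)(2.36)/((8.314)(298)) = 183.81.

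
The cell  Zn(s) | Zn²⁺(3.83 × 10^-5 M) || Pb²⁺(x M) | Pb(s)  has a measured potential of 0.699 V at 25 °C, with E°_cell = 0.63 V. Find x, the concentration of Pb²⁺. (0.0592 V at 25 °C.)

From the Nernst equation, log Q = n(E° − E)/0.0592 = 2(0.63 − 0.699)/0.0592 = -2.331, so Q = 0.00467.
With Q = [Zn²⁺]/[Pb²⁺] and the known concentrations, [Pb²⁺] in the denominator gives [Pb²⁺] = 0.0082 M.

0.0082 M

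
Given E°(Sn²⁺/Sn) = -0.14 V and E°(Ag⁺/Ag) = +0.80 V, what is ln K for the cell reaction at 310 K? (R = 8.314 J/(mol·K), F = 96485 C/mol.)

E°_cell = +0.80 − (-0.14) = 0.94 V, with n = 2 electrons transferred.
At equilibrium E = 0, so the Nernst equation gives ln K = nFE°/RT = (2)(96485)(0.94)/((8.314)(310)) = 70.38.

ln K = 70.4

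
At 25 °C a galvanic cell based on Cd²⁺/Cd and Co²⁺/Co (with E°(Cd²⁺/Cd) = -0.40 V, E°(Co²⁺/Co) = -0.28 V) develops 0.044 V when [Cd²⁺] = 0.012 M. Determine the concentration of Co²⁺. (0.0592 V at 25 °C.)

3.2 × 10^-5 M

From the Nernst equation, log Q = n(E° − E)/0.0592 = 2(0.12 − 0.044)/0.0592 = 2.568, so Q = 369.
With Q = [Cd²⁺]/[Co²⁺] and the known concentrations, [Co²⁺] in the denominator gives [Co²⁺] = 3.2 × 10^-5 M.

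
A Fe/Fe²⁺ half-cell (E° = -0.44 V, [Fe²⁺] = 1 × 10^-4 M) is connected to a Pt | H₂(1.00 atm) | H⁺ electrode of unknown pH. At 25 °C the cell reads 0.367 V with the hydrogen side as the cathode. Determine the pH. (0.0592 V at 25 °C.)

E°_cell = 0.44 V and n = 2.
log Q = n(E° − E)/0.0592 = 2×(0.44 − 0.367)/0.0592 = 2.466.
With Q = [Fe²⁺]·P(H₂) / [H⁺]^2, solving for [H⁺] gives log[H⁺] = -3.233, so pH = 3.23.

pH = 3.23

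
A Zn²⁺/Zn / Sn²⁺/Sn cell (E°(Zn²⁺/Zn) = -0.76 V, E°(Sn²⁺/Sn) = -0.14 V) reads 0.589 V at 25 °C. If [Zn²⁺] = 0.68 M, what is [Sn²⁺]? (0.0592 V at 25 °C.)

0.061 M

From the Nernst equation, log Q = n(E° − E)/0.0592 = 2(0.62 − 0.589)/0.0592 = 1.047, so Q = 11.2.
With Q = [Zn²⁺]/[Sn²⁺] and the known concentrations, [Sn²⁺] in the denominator gives [Sn²⁺] = 0.061 M.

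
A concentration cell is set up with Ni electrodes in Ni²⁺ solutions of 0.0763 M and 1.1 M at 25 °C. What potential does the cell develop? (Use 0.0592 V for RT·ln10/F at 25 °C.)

0.034 V

Both half-cells are Ni²⁺/Ni, so E°_cell = 0. The concentrated side is the cathode; the cell reaction moves Ni²⁺ from high to low concentration with n = 2.
Q = [Ni²⁺]_dilute/[Ni²⁺]_conc = 0.0763/1.1 = 0.0694.
E = 0 − (0.0592/2) log Q = −(0.0592/2)(-1.159) = 0.0343 V.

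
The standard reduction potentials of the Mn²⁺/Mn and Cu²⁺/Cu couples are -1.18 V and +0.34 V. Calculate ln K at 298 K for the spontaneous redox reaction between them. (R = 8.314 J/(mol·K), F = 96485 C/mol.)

ln K = 118.4

E°_cell = +0.34 − (-1.18) = 1.52 V, with n = 2 electrons transferred.
At equilibrium E = 0, so the Nernst equation gives ln K = nFE°/RT = (2)(96485)(1.52)/((8.314)(298)) = 118.39.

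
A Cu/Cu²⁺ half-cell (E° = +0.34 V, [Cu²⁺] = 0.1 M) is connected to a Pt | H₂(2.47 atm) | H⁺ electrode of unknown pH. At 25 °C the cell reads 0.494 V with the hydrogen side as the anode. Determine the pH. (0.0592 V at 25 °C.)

pH = 2.91

E°_cell = 0.34 V and n = 2.
log Q = n(E° − E)/0.0592 = 2×(0.34 − 0.494)/0.0592 = -5.203.
With Q = [H⁺]^2 / ([Cu²⁺]·P(H₂)), solving for [H⁺] gives log[H⁺] = -2.905, so pH = 2.91.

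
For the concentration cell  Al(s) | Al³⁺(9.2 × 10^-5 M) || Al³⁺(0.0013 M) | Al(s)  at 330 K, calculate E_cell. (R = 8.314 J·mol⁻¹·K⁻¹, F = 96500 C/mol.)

0.025 V

Both half-cells are Al³⁺/Al, so E°_cell = 0. The concentrated side is the cathode; the cell reaction moves Al³⁺ from high to low concentration with n = 3.
Q = [Al³⁺]_dilute/[Al³⁺]_conc = 9.2 × 10^-5/0.0013 = 0.0708.
E = 0 − (RT/nF) ln Q = −((8.314×330)/(3×96500))(-2.648) = 0.0251 V.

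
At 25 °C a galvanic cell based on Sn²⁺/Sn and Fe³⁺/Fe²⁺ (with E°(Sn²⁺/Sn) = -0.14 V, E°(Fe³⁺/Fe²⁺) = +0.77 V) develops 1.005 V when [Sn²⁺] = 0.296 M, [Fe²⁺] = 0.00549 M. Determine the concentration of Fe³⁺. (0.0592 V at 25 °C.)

From the Nernst equation, log Q = n(E° − E)/0.0592 = 2(0.91 − 1.005)/0.0592 = -3.209, so Q = 6.17 × 10^-4.
With Q = [Sn²⁺]·[Fe²⁺]^2/[Fe³⁺]^2 and the known concentrations, [Fe³⁺]^2 in the denominator gives [Fe³⁺] = 0.12 M.

0.12 M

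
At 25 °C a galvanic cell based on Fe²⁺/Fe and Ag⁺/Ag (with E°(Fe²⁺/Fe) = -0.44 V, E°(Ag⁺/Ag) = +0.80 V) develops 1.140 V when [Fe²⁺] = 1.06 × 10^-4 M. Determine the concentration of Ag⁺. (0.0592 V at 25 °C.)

2.1 × 10^-4 M

From the Nernst equation, log Q = n(E° − E)/0.0592 = 2(1.24 − 1.140)/0.0592 = 3.378, so Q = 2390.
With Q = [Fe²⁺]/[Ag⁺]^2 and the known concentrations, [Ag⁺]^2 in the denominator gives [Ag⁺] = 2.1 × 10^-4 M.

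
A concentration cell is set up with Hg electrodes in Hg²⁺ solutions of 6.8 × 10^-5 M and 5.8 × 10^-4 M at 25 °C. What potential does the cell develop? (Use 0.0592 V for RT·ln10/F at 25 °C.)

0.028 V

Both half-cells are Hg²⁺/Hg, so E°_cell = 0. The concentrated side is the cathode; the cell reaction moves Hg²⁺ from high to low concentration with n = 2.
Q = [Hg²⁺]_dilute/[Hg²⁺]_conc = 6.8 × 10^-5/5.8 × 10^-4 = 0.117.
E = 0 − (0.0592/2) log Q = −(0.0592/2)(-0.931) = 0.0276 V.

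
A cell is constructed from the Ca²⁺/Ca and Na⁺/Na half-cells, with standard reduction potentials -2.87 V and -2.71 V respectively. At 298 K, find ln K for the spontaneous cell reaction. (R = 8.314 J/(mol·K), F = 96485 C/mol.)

ln K = 12.5

E°_cell = -2.71 − (-2.87) = 0.16 V, with n = 2 electrons transferred.
At equilibrium E = 0, so the Nernst equation gives ln K = nFE°/RT = (2)(96485)(0.16)/((8.314)(298)) = 12.46.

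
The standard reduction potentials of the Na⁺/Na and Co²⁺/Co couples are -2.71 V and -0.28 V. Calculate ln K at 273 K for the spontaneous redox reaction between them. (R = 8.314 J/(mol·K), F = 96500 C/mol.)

ln K = 206.6

E°_cell = -0.28 − (-2.71) = 2.43 V, with n = 2 electrons transferred.
At equilibrium E = 0, so the Nernst equation gives ln K = nFE°/RT = (2)(96500)(2.43)/((8.314)(273)) = 206.63.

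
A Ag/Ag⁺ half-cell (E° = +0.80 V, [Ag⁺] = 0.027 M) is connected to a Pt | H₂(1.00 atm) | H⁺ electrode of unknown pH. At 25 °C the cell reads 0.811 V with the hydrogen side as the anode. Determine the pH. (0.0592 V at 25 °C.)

pH = 1.75

E°_cell = 0.80 V and n = 2.
log Q = n(E° − E)/0.0592 = 2×(0.80 − 0.811)/0.0592 = -0.372.
With Q = [H⁺]^2 / ([Ag⁺]^2·P(H₂)), solving for [H⁺] gives log[H⁺] = -1.754, so pH = 1.75.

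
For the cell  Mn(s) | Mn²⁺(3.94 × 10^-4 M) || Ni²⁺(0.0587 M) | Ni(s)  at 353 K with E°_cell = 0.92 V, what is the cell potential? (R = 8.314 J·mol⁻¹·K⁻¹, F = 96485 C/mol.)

0.996 V

Balancing electrons gives n = 2; the reaction quotient is Q = [Mn²⁺]/[Ni²⁺] = 0.00671.
E = E° − (RT/nF) ln Q = 0.92 − (8.314×353)/(2×96485) × (-5.004) = 0.920 + 0.076 = 0.996 V.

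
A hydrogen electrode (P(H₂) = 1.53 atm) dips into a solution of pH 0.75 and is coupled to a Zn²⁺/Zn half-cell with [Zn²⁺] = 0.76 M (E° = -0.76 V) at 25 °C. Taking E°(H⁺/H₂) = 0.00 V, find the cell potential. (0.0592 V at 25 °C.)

The hydrogen couple is the cathode, so E°_cell = 0.76 V; n = 2.
[H⁺] = 10^(−0.75) = 0.18 M, and Q = [Zn²⁺]·P(H₂) / [H⁺]^2 = 36.8.
E = E° − (0.0592/2) log Q = 0.76 − (0.0592/2)(1.566) = 0.714 V.

0.71 V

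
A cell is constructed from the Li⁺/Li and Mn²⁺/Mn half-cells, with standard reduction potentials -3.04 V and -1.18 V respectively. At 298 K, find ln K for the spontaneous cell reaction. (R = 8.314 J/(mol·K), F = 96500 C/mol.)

E°_cell = -1.18 − (-3.04) = 1.86 V, with n = 2 electrons transferred.
At equilibrium E = 0, so the Nernst equation gives ln K = nFE°/RT = (2)(96500)(1.86)/((8.314)(298)) = 144.89.

ln K = 144.9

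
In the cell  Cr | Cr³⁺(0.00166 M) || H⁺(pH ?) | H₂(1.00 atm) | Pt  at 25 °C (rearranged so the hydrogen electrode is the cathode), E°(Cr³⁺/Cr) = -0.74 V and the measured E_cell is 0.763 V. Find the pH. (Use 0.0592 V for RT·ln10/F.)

pH = 0.54

E°_cell = 0.74 V and n = 6.
log Q = n(E° − E)/0.0592 = 6×(0.74 − 0.763)/0.0592 = -2.331.
With Q = [Cr³⁺]^2·P(H₂)^3 / [H⁺]^6, solving for [H⁺] gives log[H⁺] = -0.538, so pH = 0.54.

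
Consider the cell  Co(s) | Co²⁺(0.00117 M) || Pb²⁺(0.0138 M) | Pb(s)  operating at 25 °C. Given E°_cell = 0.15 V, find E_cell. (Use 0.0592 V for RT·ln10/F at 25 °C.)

Balancing electrons gives n = 2; the reaction quotient is Q = [Co²⁺]/[Pb²⁺] = 0.0848.
At 25 °C, E = E° − (0.0592/n) log Q = 0.15 − (0.0592/2)(-1.072) = 0.150 + 0.032 = 0.182 V.

0.182 V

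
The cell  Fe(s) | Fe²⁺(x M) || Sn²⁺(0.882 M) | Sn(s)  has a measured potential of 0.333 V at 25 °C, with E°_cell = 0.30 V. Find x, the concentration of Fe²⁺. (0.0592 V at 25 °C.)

From the Nernst equation, log Q = n(E° − E)/0.0592 = 2(0.30 − 0.333)/0.0592 = -1.115, so Q = 0.0768.
With Q = [Fe²⁺]/[Sn²⁺] and the known concentrations, [Fe²⁺] in the numerator gives [Fe²⁺] = 0.068 M.

0.068 M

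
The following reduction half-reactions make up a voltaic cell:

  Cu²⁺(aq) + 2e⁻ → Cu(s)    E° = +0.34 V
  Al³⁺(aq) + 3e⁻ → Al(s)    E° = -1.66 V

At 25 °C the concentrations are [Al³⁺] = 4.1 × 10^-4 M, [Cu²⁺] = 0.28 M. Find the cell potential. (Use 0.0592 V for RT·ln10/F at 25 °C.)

2.05 V

The Cu²⁺/Cu couple has the higher reduction potential and acts as the cathode, so E°_cell = +0.34 − (-1.66) = 2.00 V.
Balancing electrons gives n = 6; the reaction quotient is Q = [Al³⁺]^2/[Cu²⁺]^3 = 7.66 × 10^-6.
At 25 °C, E = E° − (0.0592/n) log Q = 2.00 − (0.0592/6)(-5.116) = 2.000 + 0.050 = 2.050 V.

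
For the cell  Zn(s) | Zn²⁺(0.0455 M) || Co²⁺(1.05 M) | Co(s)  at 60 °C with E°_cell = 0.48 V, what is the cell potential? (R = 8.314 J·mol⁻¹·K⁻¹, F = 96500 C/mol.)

0.525 V

Balancing electrons gives n = 2; the reaction quotient is Q = [Zn²⁺]/[Co²⁺] = 0.0433.
E = E° − (RT/nF) ln Q = 0.48 − (8.314×333)/(2×96500) × (-3.139) = 0.480 + 0.045 = 0.525 V.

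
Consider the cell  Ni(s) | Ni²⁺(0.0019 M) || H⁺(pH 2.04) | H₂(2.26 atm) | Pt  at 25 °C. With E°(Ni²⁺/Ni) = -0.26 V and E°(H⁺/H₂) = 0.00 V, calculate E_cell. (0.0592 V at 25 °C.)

The hydrogen couple is the cathode, so E°_cell = 0.26 V; n = 2.
[H⁺] = 10^(−2.04) = 0.0091 M, and Q = [Ni²⁺]·P(H₂) / [H⁺]^2 = 51.6.
E = E° − (0.0592/2) log Q = 0.26 − (0.0592/2)(1.713) = 0.209 V.

0.21 V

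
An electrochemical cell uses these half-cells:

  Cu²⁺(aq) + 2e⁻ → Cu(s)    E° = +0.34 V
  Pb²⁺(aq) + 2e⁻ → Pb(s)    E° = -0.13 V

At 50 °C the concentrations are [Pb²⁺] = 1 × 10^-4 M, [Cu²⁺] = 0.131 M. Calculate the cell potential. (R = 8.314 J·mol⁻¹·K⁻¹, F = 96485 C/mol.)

The Cu²⁺/Cu couple has the higher reduction potential and acts as the cathode, so E°_cell = +0.34 − (-0.13) = 0.47 V.
Balancing electrons gives n = 2; the reaction quotient is Q = [Pb²⁺]/[Cu²⁺] = 7.63 × 10^-4.
E = E° − (RT/nF) ln Q = 0.47 − (8.314×323)/(2×96485) × (-7.178) = 0.470 + 0.100 = 0.570 V.

0.570 V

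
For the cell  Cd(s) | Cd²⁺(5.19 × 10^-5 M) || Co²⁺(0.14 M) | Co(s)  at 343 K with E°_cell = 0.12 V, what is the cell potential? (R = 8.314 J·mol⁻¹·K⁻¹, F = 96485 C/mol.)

Balancing electrons gives n = 2; the reaction quotient is Q = [Cd²⁺]/[Co²⁺] = 3.71 × 10^-4.
E = E° − (RT/nF) ln Q = 0.12 − (8.314×343)/(2×96485) × (-7.900) = 0.120 + 0.117 = 0.237 V.

0.237 V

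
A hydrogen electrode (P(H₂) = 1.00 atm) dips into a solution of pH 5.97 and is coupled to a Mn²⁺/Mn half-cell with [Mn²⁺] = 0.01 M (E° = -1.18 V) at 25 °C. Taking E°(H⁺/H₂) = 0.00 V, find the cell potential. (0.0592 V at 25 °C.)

The hydrogen couple is the cathode, so E°_cell = 1.18 V; n = 2.
[H⁺] = 10^(−5.97) = 1.1 × 10^-6 M, and Q = [Mn²⁺]·P(H₂) / [H⁺]^2 = 8.71 × 10^9.
E = E° − (0.0592/2) log Q = 1.18 − (0.0592/2)(9.940) = 0.886 V.

0.89 V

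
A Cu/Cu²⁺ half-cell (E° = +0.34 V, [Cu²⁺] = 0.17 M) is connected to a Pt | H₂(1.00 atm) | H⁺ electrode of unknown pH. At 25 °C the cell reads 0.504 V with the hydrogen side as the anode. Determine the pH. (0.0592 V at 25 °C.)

pH = 3.16

E°_cell = 0.34 V and n = 2.
log Q = n(E° − E)/0.0592 = 2×(0.34 − 0.504)/0.0592 = -5.541.
With Q = [H⁺]^2 / ([Cu²⁺]·P(H₂)), solving for [H⁺] gives log[H⁺] = -3.155, so pH = 3.16.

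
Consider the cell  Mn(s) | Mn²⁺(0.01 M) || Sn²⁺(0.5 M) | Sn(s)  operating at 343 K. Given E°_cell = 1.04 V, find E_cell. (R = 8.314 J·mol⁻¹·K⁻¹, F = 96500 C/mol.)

1.10 V

Balancing electrons gives n = 2; the reaction quotient is Q = [Mn²⁺]/[Sn²⁺] = 0.0200.
E = E° − (RT/nF) ln Q = 1.04 − (8.314×343)/(2×96500) × (-3.912) = 1.040 + 0.058 = 1.098 V.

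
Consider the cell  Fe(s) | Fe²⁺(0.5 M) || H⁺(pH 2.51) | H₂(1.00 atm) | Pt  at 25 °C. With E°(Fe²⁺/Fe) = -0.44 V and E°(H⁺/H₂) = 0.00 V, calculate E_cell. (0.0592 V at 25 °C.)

The hydrogen couple is the cathode, so E°_cell = 0.44 V; n = 2.
[H⁺] = 10^(−2.51) = 0.0031 M, and Q = [Fe²⁺]·P(H₂) / [H⁺]^2 = 5.24 × 10^4.
E = E° − (0.0592/2) log Q = 0.44 − (0.0592/2)(4.719) = 0.300 V.

0.30 V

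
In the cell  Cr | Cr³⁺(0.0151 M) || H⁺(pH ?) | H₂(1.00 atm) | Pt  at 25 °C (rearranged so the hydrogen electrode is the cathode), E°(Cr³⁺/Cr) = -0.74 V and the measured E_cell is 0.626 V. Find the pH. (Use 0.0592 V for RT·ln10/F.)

E°_cell = 0.74 V and n = 6.
log Q = n(E° − E)/0.0592 = 6×(0.74 − 0.626)/0.0592 = 11.554.
With Q = [Cr³⁺]^2·P(H₂)^3 / [H⁺]^6, solving for [H⁺] gives log[H⁺] = -2.533, so pH = 2.53.

pH = 2.53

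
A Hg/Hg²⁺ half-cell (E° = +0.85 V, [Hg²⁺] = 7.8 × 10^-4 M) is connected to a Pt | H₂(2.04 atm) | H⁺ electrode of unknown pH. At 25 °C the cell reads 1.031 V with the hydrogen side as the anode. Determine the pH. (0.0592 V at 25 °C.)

pH = 4.46

E°_cell = 0.85 V and n = 2.
log Q = n(E° − E)/0.0592 = 2×(0.85 − 1.031)/0.0592 = -6.115.
With Q = [H⁺]^2 / ([Hg²⁺]·P(H₂)), solving for [H⁺] gives log[H⁺] = -4.457, so pH = 4.46.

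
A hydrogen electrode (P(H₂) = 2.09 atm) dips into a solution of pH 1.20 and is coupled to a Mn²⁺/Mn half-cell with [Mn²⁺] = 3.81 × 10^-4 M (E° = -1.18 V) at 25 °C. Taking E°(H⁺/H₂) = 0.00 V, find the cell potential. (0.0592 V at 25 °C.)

1.20 V

The hydrogen couple is the cathode, so E°_cell = 1.18 V; n = 2.
[H⁺] = 10^(−1.20) = 0.063 M, and Q = [Mn²⁺]·P(H₂) / [H⁺]^2 = 0.200.
E = E° − (0.0592/2) log Q = 1.18 − (0.0592/2)(-0.699) = 1.201 V.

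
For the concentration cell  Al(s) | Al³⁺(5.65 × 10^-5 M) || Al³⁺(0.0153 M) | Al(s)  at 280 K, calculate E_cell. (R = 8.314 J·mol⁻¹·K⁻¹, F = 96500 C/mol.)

0.045 V

Both half-cells are Al³⁺/Al, so E°_cell = 0. The concentrated side is the cathode; the cell reaction moves Al³⁺ from high to low concentration with n = 3.
Q = [Al³⁺]_dilute/[Al³⁺]_conc = 5.65 × 10^-5/0.0153 = 0.00369.
E = 0 − (RT/nF) ln Q = −((8.314×280)/(3×96500))(-5.601) = 0.0450 V.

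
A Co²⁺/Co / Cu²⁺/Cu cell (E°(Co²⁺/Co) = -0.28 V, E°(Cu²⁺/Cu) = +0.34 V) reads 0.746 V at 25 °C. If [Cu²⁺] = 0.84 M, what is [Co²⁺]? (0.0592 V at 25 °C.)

4.7 × 10^-5 M

From the Nernst equation, log Q = n(E° − E)/0.0592 = 2(0.62 − 0.746)/0.0592 = -4.257, so Q = 5.54 × 10^-5.
With Q = [Co²⁺]/[Cu²⁺] and the known concentrations, [Co²⁺] in the numerator gives [Co²⁺] = 4.7 × 10^-5 M.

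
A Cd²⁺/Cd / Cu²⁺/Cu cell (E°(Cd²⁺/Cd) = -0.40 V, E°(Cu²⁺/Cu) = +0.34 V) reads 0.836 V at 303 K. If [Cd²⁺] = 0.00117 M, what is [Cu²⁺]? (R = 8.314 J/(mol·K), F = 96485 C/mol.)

From the Nernst equation, ln Q = nF(E° − E)/RT = 2×96485×(0.74 − 0.836)/(8.314×303) = -7.354, so Q = 6.4 × 10^-4.
With Q = [Cd²⁺]/[Cu²⁺] and the known concentrations, [Cu²⁺] in the denominator gives [Cu²⁺] = 1.8 M.

1.8 M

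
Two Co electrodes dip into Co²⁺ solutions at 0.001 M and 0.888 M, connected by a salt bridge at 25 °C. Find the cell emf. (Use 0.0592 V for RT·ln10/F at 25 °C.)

Both half-cells are Co²⁺/Co, so E°_cell = 0. The concentrated side is the cathode; the cell reaction moves Co²⁺ from high to low concentration with n = 2.
Q = [Co²⁺]_dilute/[Co²⁺]_conc = 0.001/0.888 = 0.00113.
E = 0 − (0.0592/2) log Q = −(0.0592/2)(-2.948) = 0.0873 V.

0.087 V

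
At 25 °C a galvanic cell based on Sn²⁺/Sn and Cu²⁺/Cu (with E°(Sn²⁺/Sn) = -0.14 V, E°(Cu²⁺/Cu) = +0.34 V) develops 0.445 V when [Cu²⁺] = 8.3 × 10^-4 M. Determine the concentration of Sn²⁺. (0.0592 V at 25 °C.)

0.013 M

From the Nernst equation, log Q = n(E° − E)/0.0592 = 2(0.48 − 0.445)/0.0592 = 1.182, so Q = 15.2.
With Q = [Sn²⁺]/[Cu²⁺] and the known concentrations, [Sn²⁺] in the numerator gives [Sn²⁺] = 0.013 M.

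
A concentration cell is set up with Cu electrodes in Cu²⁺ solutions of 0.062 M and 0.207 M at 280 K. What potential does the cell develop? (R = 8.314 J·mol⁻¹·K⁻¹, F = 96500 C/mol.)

0.015 V

Both half-cells are Cu²⁺/Cu, so E°_cell = 0. The concentrated side is the cathode; the cell reaction moves Cu²⁺ from high to low concentration with n = 2.
Q = [Cu²⁺]_dilute/[Cu²⁺]_conc = 0.062/0.207 = 0.300.
E = 0 − (RT/nF) ln Q = −((8.314×280)/(2×96500))(-1.206) = 0.0145 V.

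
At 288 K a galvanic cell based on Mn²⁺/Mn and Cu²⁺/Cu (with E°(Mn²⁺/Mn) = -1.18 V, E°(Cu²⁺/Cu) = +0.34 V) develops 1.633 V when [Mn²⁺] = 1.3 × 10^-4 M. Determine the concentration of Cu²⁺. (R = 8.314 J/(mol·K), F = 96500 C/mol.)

From the Nernst equation, ln Q = nF(E° − E)/RT = 2×96500×(1.52 − 1.633)/(8.314×288) = -9.108, so Q = 1.11 × 10^-4.
With Q = [Mn²⁺]/[Cu²⁺] and the known concentrations, [Cu²⁺] in the denominator gives [Cu²⁺] = 1.2 M.

1.2 M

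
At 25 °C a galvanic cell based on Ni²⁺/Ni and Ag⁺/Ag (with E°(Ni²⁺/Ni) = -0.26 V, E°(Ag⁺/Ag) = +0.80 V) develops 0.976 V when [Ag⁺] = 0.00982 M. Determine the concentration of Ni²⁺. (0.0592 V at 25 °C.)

From the Nernst equation, log Q = n(E° − E)/0.0592 = 2(1.06 − 0.976)/0.0592 = 2.838, so Q = 688.
With Q = [Ni²⁺]/[Ag⁺]^2 and the known concentrations, [Ni²⁺] in the numerator gives [Ni²⁺] = 0.066 M.

0.066 M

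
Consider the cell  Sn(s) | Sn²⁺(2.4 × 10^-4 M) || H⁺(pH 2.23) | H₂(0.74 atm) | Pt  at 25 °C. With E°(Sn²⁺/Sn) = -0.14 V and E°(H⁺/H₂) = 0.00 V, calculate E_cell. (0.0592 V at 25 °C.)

0.12 V

The hydrogen couple is the cathode, so E°_cell = 0.14 V; n = 2.
[H⁺] = 10^(−2.23) = 0.0059 M, and Q = [Sn²⁺]·P(H₂) / [H⁺]^2 = 5.12.
E = E° − (0.0592/2) log Q = 0.14 − (0.0592/2)(0.709) = 0.119 V.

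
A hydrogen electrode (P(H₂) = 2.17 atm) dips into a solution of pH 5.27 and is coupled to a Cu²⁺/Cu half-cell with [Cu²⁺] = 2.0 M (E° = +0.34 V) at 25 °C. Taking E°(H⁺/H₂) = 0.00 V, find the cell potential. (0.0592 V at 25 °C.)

0.67 V

The Cu²⁺/Cu couple is the cathode, so E°_cell = 0.34 V; n = 2.
[H⁺] = 10^(−5.27) = 5.4 × 10^-6 M, and Q = [H⁺]^2 / ([Cu²⁺]·P(H₂)) = 6.65 × 10^-12.
E = E° − (0.0592/2) log Q = 0.34 − (0.0592/2)(-11.177) = 0.671 V.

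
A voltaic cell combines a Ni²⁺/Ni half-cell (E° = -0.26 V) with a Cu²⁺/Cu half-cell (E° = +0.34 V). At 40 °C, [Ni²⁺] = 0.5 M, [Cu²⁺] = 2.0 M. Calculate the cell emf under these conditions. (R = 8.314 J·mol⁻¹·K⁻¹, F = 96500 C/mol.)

0.619 V

The Cu²⁺/Cu couple has the higher reduction potential and acts as the cathode, so E°_cell = +0.34 − (-0.26) = 0.60 V.
Balancing electrons gives n = 2; the reaction quotient is Q = [Ni²⁺]/[Cu²⁺] = 0.250.
E = E° − (RT/nF) ln Q = 0.60 − (8.314×313)/(2×96500) × (-1.386) = 0.600 + 0.019 = 0.619 V.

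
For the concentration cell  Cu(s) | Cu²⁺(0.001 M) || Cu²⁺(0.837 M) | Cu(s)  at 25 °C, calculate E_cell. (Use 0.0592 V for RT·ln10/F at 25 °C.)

0.087 V

Both half-cells are Cu²⁺/Cu, so E°_cell = 0. The concentrated side is the cathode; the cell reaction moves Cu²⁺ from high to low concentration with n = 2.
Q = [Cu²⁺]_dilute/[Cu²⁺]_conc = 0.001/0.837 = 0.00119.
E = 0 − (0.0592/2) log Q = −(0.0592/2)(-2.923) = 0.0865 V.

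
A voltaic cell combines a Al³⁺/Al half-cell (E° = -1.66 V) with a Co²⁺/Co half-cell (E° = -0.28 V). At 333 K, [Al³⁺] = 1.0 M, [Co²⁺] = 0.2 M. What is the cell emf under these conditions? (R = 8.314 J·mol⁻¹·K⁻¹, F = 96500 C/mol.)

The Co²⁺/Co couple has the higher reduction potential and acts as the cathode, so E°_cell = -0.28 − (-1.66) = 1.38 V.
Balancing electrons gives n = 6; the reaction quotient is Q = [Al³⁺]^2/[Co²⁺]^3 = 125.
E = E° − (RT/nF) ln Q = 1.38 − (8.314×333)/(6×96500) × (4.828) = 1.380 − 0.023 = 1.357 V.

1.36 V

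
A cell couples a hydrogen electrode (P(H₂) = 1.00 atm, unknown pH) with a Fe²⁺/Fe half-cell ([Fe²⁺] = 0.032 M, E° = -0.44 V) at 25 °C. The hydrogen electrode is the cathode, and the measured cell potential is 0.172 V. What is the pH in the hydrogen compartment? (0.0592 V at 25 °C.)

pH = 5.27

E°_cell = 0.44 V and n = 2.
log Q = n(E° − E)/0.0592 = 2×(0.44 − 0.172)/0.0592 = 9.054.
With Q = [Fe²⁺]·P(H₂) / [H⁺]^2, solving for [H⁺] gives log[H⁺] = -5.274, so pH = 5.27.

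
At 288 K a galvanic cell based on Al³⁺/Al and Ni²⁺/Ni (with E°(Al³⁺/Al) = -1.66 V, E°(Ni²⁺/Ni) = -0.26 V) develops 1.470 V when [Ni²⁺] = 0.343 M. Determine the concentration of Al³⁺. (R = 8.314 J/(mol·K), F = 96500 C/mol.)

From the Nernst equation, ln Q = nF(E° − E)/RT = 6×96500×(1.40 − 1.470)/(8.314×288) = -16.927, so Q = 4.45 × 10^-8.
With Q = [Al³⁺]^2/[Ni²⁺]^3 and the known concentrations, [Al³⁺]^2 in the numerator gives [Al³⁺] = 4.2 × 10^-5 M.

4.2 × 10^-5 M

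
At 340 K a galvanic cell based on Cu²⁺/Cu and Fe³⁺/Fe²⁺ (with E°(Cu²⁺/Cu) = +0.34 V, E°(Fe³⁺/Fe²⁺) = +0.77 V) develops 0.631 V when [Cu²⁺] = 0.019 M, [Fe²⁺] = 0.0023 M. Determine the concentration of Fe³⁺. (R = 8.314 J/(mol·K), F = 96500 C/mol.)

0.3 M

From the Nernst equation, ln Q = nF(E° − E)/RT = 2×96500×(0.43 − 0.631)/(8.314×340) = -13.723, so Q = 1.1 × 10^-6.
With Q = [Cu²⁺]·[Fe²⁺]^2/[Fe³⁺]^2 and the known concentrations, [Fe³⁺]^2 in the denominator gives [Fe³⁺] = 0.3 M.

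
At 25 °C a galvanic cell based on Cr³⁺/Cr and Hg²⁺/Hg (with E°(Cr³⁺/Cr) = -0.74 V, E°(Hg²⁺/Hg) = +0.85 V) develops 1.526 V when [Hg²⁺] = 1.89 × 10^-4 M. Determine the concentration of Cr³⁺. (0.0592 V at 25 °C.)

From the Nernst equation, log Q = n(E° − E)/0.0592 = 6(1.59 − 1.526)/0.0592 = 6.486, so Q = 3.07 × 10^6.
With Q = [Cr³⁺]^2/[Hg²⁺]^3 and the known concentrations, [Cr³⁺]^2 in the numerator gives [Cr³⁺] = 0.0045 M.

0.0045 M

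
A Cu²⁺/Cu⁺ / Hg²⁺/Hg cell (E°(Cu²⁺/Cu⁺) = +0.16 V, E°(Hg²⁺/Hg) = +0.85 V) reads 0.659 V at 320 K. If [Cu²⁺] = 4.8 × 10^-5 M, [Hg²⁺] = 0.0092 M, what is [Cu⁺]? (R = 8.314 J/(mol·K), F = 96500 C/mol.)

1.6 × 10^-4 M

From the Nernst equation, ln Q = nF(E° − E)/RT = 2×96500×(0.69 − 0.659)/(8.314×320) = 2.249, so Q = 9.48.
With Q = [Cu²⁺]^2/([Cu⁺]^2·[Hg²⁺]) and the known concentrations, [Cu⁺]^2 in the denominator gives [Cu⁺] = 1.6 × 10^-4 M.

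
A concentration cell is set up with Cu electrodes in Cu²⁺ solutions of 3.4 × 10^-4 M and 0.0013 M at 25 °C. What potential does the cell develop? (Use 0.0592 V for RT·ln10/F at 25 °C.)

Both half-cells are Cu²⁺/Cu, so E°_cell = 0. The concentrated side is the cathode; the cell reaction moves Cu²⁺ from high to low concentration with n = 2.
Q = [Cu²⁺]_dilute/[Cu²⁺]_conc = 3.4 × 10^-4/0.0013 = 0.262.
E = 0 − (0.0592/2) log Q = −(0.0592/2)(-0.582) = 0.0172 V.

0.017 V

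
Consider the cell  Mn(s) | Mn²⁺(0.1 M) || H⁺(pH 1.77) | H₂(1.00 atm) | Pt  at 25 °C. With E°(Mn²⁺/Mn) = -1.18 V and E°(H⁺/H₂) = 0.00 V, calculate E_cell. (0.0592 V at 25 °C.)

The hydrogen couple is the cathode, so E°_cell = 1.18 V; n = 2.
[H⁺] = 10^(−1.77) = 0.017 M, and Q = [Mn²⁺]·P(H₂) / [H⁺]^2 = 347.
E = E° − (0.0592/2) log Q = 1.18 − (0.0592/2)(2.540) = 1.105 V.

1.10 V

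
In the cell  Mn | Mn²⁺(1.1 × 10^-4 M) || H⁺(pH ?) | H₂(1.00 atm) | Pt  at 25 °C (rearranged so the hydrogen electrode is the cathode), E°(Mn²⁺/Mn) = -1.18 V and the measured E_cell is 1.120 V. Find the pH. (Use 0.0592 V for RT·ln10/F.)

pH = 2.99

E°_cell = 1.18 V and n = 2.
log Q = n(E° − E)/0.0592 = 2×(1.18 − 1.120)/0.0592 = 2.027.
With Q = [Mn²⁺]·P(H₂) / [H⁺]^2, solving for [H⁺] gives log[H⁺] = -2.993, so pH = 2.99.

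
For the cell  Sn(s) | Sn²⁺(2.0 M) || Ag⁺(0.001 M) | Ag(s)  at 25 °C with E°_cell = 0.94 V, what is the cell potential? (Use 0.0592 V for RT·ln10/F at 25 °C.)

0.753 V

Balancing electrons gives n = 2; the reaction quotient is Q = [Sn²⁺]/[Ag⁺]^2 = 2 × 10^6.
At 25 °C, E = E° − (0.0592/n) log Q = 0.94 − (0.0592/2)(6.301) = 0.940 − 0.187 = 0.753 V.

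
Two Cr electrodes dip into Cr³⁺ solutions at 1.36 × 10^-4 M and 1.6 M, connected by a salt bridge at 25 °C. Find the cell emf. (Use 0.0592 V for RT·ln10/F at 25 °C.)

Both half-cells are Cr³⁺/Cr, so E°_cell = 0. The concentrated side is the cathode; the cell reaction moves Cr³⁺ from high to low concentration with n = 3.
Q = [Cr³⁺]_dilute/[Cr³⁺]_conc = 1.36 × 10^-4/1.6 = 8.5 × 10^-5.
E = 0 − (0.0592/3) log Q = −(0.0592/3)(-4.071) = 0.0803 V.

0.080 V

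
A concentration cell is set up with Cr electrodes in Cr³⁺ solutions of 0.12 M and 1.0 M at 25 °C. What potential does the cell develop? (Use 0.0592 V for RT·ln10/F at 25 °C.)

0.018 V

Both half-cells are Cr³⁺/Cr, so E°_cell = 0. The concentrated side is the cathode; the cell reaction moves Cr³⁺ from high to low concentration with n = 3.
Q = [Cr³⁺]_dilute/[Cr³⁺]_conc = 0.12/1.0 = 0.120.
E = 0 − (0.0592/3) log Q = −(0.0592/3)(-0.921) = 0.0182 V.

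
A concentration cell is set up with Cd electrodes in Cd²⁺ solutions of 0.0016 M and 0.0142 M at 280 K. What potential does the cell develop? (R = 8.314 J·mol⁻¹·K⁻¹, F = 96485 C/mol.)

Both half-cells are Cd²⁺/Cd, so E°_cell = 0. The concentrated side is the cathode; the cell reaction moves Cd²⁺ from high to low concentration with n = 2.
Q = [Cd²⁺]_dilute/[Cd²⁺]_conc = 0.0016/0.0142 = 0.113.
E = 0 − (RT/nF) ln Q = −((8.314×280)/(2×96485))(-2.183) = 0.0263 V.

0.026 V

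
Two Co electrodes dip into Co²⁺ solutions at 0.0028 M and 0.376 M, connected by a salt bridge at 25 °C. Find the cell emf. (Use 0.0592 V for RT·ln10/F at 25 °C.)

0.063 V

Both half-cells are Co²⁺/Co, so E°_cell = 0. The concentrated side is the cathode; the cell reaction moves Co²⁺ from high to low concentration with n = 2.
Q = [Co²⁺]_dilute/[Co²⁺]_conc = 0.0028/0.376 = 0.00745.
E = 0 − (0.0592/2) log Q = −(0.0592/2)(-2.128) = 0.0630 V.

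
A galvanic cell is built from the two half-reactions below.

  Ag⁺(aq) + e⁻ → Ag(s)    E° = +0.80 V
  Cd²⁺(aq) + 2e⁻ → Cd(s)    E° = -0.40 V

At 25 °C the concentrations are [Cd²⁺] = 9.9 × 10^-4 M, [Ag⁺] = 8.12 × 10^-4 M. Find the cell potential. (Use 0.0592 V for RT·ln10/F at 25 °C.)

The Ag⁺/Ag couple has the higher reduction potential and acts as the cathode, so E°_cell = +0.80 − (-0.40) = 1.20 V.
Balancing electrons gives n = 2; the reaction quotient is Q = [Cd²⁺]/[Ag⁺]^2 = 1500.
At 25 °C, E = E° − (0.0592/n) log Q = 1.20 − (0.0592/2)(3.177) = 1.200 − 0.094 = 1.106 V.

1.11 V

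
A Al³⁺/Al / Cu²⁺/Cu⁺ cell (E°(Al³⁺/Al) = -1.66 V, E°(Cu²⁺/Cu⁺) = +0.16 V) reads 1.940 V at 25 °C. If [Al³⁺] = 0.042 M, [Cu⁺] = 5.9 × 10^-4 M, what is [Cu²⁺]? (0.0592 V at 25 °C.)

From the Nernst equation, log Q = n(E° − E)/0.0592 = 3(1.82 − 1.940)/0.0592 = -6.081, so Q = 8.3 × 10^-7.
With Q = [Al³⁺]·[Cu⁺]^3/[Cu²⁺]^3 and the known concentrations, [Cu²⁺]^3 in the denominator gives [Cu²⁺] = 0.022 M.

0.022 M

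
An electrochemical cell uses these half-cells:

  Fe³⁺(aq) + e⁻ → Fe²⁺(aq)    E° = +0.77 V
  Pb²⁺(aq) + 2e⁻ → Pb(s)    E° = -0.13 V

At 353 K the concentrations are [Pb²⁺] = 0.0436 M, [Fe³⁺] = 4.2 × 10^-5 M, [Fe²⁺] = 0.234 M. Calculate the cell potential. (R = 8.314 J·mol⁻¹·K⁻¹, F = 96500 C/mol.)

0.685 V

The Fe³⁺/Fe²⁺ couple has the higher reduction potential and acts as the cathode, so E°_cell = +0.77 − (-0.13) = 0.90 V.
Balancing electrons gives n = 2; the reaction quotient is Q = [Pb²⁺]·[Fe²⁺]^2/[Fe³⁺]^2 = 1.35 × 10^6.
E = E° − (RT/nF) ln Q = 0.90 − (8.314×353)/(2×96500) × (14.118) = 0.900 − 0.215 = 0.685 V.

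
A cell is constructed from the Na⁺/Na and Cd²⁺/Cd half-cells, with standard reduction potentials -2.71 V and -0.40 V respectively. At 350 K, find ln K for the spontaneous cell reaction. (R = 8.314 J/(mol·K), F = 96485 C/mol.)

E°_cell = -0.40 − (-2.71) = 2.31 V, with n = 2 electrons transferred.
At equilibrium E = 0, so the Nernst equation gives ln K = nFE°/RT = (2)(96485)(2.31)/((8.314)(350)) = 153.19.

ln K = 153.2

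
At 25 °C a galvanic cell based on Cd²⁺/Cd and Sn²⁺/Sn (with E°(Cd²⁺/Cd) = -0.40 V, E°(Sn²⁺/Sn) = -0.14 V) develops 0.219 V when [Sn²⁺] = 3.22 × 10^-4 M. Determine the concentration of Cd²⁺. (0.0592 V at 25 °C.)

From the Nernst equation, log Q = n(E° − E)/0.0592 = 2(0.26 − 0.219)/0.0592 = 1.385, so Q = 24.3.
With Q = [Cd²⁺]/[Sn²⁺] and the known concentrations, [Cd²⁺] in the numerator gives [Cd²⁺] = 0.0078 M.

0.0078 M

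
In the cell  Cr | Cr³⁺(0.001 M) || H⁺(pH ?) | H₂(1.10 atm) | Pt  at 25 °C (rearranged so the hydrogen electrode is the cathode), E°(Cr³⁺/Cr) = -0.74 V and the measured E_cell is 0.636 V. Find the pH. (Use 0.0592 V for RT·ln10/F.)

pH = 2.74

E°_cell = 0.74 V and n = 6.
log Q = n(E° − E)/0.0592 = 6×(0.74 − 0.636)/0.0592 = 10.541.
With Q = [Cr³⁺]^2·P(H₂)^3 / [H⁺]^6, solving for [H⁺] gives log[H⁺] = -2.736, so pH = 2.74.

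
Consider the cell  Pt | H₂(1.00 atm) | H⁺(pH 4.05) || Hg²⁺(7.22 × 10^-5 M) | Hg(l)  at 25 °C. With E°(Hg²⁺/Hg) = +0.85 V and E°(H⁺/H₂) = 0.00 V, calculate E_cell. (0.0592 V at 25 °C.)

The Hg²⁺/Hg couple is the cathode, so E°_cell = 0.85 V; n = 2.
[H⁺] = 10^(−4.05) = 8.9 × 10^-5 M, and Q = [H⁺]^2 / ([Hg²⁺]·P(H₂)) = 1.1 × 10^-4.
E = E° − (0.0592/2) log Q = 0.85 − (0.0592/2)(-3.959) = 0.967 V.

0.97 V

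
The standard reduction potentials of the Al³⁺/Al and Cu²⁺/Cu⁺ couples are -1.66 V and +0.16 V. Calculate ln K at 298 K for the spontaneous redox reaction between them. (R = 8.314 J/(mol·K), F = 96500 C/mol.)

ln K = 212.7

E°_cell = +0.16 − (-1.66) = 1.82 V, with n = 3 electrons transferred.
At equilibrium E = 0, so the Nernst equation gives ln K = nFE°/RT = (3)(96500)(1.82)/((8.314)(298)) = 212.66.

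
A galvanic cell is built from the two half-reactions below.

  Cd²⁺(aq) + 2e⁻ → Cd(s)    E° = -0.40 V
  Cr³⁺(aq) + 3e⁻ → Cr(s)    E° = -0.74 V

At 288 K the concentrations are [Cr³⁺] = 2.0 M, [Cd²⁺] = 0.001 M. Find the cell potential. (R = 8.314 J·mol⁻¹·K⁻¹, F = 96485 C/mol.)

0.249 V

The Cd²⁺/Cd couple has the higher reduction potential and acts as the cathode, so E°_cell = -0.40 − (-0.74) = 0.34 V.
Balancing electrons gives n = 6; the reaction quotient is Q = [Cr³⁺]^2/[Cd²⁺]^3 = 4 × 10^9.
E = E° − (RT/nF) ln Q = 0.34 − (8.314×288)/(6×96485) × (22.110) = 0.340 − 0.091 = 0.249 V.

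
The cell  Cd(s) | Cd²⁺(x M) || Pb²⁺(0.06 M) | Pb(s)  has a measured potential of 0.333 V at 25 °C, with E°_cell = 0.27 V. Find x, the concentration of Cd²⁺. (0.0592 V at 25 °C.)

From the Nernst equation, log Q = n(E° − E)/0.0592 = 2(0.27 − 0.333)/0.0592 = -2.128, so Q = 0.00744.
With Q = [Cd²⁺]/[Pb²⁺] and the known concentrations, [Cd²⁺] in the numerator gives [Cd²⁺] = 4.5 × 10^-4 M.

4.5 × 10^-4 M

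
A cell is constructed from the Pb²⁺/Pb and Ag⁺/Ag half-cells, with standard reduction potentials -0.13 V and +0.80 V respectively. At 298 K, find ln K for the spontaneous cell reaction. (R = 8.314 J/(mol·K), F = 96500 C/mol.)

ln K = 72.4

E°_cell = +0.80 − (-0.13) = 0.93 V, with n = 2 electrons transferred.
At equilibrium E = 0, so the Nernst equation gives ln K = nFE°/RT = (2)(96500)(0.93)/((8.314)(298)) = 72.45.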